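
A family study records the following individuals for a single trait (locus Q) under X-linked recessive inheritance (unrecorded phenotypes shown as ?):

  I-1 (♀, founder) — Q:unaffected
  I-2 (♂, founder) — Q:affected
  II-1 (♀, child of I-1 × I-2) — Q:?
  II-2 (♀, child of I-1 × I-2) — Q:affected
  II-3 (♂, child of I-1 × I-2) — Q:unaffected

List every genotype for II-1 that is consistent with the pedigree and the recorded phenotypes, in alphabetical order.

II-1 ∈ {X^QX^q, X^qX^q}

Q/I-1 un ·: X^QX^q
Q/I-2 aff ·: X^qY
Q/II-1 ? I-1×I-2: X^QX^q|X^qX^q
Q/II-2 aff I-1×I-2: X^qX^q
Q/II-3 un I-1×I-2: X^QY
⇒ Q over [I-1,I-2,II-1,II-2,II-3]: 2 consistent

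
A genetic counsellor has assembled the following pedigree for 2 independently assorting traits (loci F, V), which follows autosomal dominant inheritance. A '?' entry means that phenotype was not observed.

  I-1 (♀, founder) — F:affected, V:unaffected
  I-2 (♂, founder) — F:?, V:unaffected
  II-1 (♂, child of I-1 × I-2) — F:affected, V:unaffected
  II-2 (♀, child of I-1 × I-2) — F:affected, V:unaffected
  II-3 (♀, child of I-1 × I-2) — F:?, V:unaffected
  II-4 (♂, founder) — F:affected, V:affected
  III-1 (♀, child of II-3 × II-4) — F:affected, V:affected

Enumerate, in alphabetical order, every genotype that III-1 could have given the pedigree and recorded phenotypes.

III-1 ∈ {FF Vv, Ff Vv}

F/I-1 aff ·: Ff|FF
F/I-2 ? ·: ff|Ff|FF
F/II-1 aff I-1×I-2: Ff|FF
F/II-2 aff I-1×I-2: Ff|FF
F/II-3 ? I-1×I-2: ff|Ff|FF
F/II-4 aff ·: Ff|FF
F/III-1 aff II-3×II-4: Ff|FF
⇒ F over [I-1,I-2,II-1,II-2,II-3,II-4,III-1]: 105 consistent
V/I-1 un ·: vv
V/I-2 un ·: vv
V/II-1 un I-1×I-2: vv
V/II-2 un I-1×I-2: vv
V/II-3 un I-1×I-2: vv
V/II-4 aff ·: Vv|VV
V/III-1 aff II-3×II-4: Vv
⇒ V over [I-1,I-2,II-1,II-2,II-3,II-4,III-1]: 2 consistent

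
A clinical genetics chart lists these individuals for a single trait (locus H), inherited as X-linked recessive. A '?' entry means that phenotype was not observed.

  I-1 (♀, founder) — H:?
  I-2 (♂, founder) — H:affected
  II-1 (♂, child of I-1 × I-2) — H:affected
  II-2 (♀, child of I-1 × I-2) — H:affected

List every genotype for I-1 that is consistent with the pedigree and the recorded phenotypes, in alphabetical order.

I-1 ∈ {X^HX^h, X^hX^h}

H/I-1 ? ·: X^HX^h|X^hX^h
H/I-2 aff ·: X^hY
H/II-1 aff I-1×I-2: X^hY
H/II-2 aff I-1×I-2: X^hX^h
⇒ H over [I-1,I-2,II-1,II-2]: 2 consistent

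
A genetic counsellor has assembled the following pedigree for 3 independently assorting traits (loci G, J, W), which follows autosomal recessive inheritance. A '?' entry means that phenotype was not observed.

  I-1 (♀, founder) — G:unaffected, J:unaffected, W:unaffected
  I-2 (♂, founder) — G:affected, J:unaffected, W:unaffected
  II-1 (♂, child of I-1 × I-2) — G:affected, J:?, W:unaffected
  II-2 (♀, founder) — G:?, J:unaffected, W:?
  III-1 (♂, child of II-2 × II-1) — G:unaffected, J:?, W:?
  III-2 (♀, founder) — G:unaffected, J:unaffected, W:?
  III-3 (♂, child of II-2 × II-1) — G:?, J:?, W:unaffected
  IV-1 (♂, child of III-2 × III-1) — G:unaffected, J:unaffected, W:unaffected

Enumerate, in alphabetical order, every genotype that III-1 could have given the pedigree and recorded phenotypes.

G/I-1 un ·: Gg
G/I-2 aff ·: gg
G/II-1 aff I-1×I-2: gg
G/II-2 ? ·: GG|Gg
G/III-1 un II-2×II-1: Gg
G/III-2 un ·: GG|Gg
G/III-3 ? II-2×II-1: Gg|gg
G/IV-1 un III-2×III-1: GG|Gg
⇒ G over [I-1,I-2,II-1,II-2,III-1,III-2,III-3,IV-1]: 12 consistent
J/I-1 un ·: JJ|Jj
J/I-2 un ·: JJ|Jj
J/II-1 ? I-1×I-2: JJ|Jj|jj
J/II-2 un ·: JJ|Jj
J/III-1 ? II-2×II-1: JJ|Jj|jj
J/III-2 un ·: JJ|Jj
J/III-3 ? II-2×II-1: JJ|Jj|jj
J/IV-1 un III-2×III-1: JJ|Jj
⇒ J over [I-1,I-2,II-1,II-2,III-1,III-2,III-3,IV-1]: 207 consistent
W/I-1 un ·: WW|Ww
W/I-2 un ·: WW|Ww
W/II-1 un I-1×I-2: WW|Ww
W/II-2 ? ·: WW|Ww|ww
W/III-1 ? II-2×II-1: WW|Ww|ww
W/III-2 ? ·: WW|Ww|ww
W/III-3 un II-2×II-1: WW|Ww
W/IV-1 un III-2×III-1: WW|Ww
⇒ W over [I-1,I-2,II-1,II-2,III-1,III-2,III-3,IV-1]: 249 consistent

III-1 ∈ {Gg JJ WW, Gg JJ Ww, Gg JJ ww, Gg Jj WW, Gg Jj Ww, Gg Jj ww, Gg jj WW, Gg jj Ww, Gg jj ww}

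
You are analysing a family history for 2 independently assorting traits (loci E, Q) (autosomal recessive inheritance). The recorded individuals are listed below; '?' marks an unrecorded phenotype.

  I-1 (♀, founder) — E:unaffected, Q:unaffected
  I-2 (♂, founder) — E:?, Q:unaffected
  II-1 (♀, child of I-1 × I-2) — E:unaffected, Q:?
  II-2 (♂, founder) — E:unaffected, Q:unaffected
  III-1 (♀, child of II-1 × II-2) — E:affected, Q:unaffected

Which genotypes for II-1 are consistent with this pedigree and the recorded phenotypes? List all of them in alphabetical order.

E/I-1 un ·: EE|Ee
E/I-2 ? ·: EE|Ee|ee
E/II-1 un I-1×I-2: Ee
E/II-2 un ·: Ee
E/III-1 aff II-1×II-2: ee
⇒ E over [I-1,I-2,II-1,II-2,III-1]: 5 consistent
Q/I-1 un ·: QQ|Qq
Q/I-2 un ·: QQ|Qq
Q/II-1 ? I-1×I-2: QQ|Qq|qq
Q/II-2 un ·: QQ|Qq
Q/III-1 un II-1×II-2: QQ|Qq
⇒ Q over [I-1,I-2,II-1,II-2,III-1]: 26 consistent

II-1 ∈ {Ee QQ, Ee Qq, Ee qq}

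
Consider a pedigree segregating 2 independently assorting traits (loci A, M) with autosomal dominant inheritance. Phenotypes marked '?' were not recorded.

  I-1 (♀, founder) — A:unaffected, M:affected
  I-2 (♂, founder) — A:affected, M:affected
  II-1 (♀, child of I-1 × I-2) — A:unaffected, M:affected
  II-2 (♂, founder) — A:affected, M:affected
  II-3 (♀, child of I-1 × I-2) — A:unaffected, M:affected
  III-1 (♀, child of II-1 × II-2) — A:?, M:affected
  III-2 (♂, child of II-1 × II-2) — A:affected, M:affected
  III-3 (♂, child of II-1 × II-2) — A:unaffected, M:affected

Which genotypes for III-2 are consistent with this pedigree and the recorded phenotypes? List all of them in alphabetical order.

III-2 ∈ {Aa MM, Aa Mm}

A/I-1 un ·: aa
A/I-2 aff ·: Aa
A/II-1 un I-1×I-2: aa
A/II-2 aff ·: Aa
A/II-3 un I-1×I-2: aa
A/III-1 ? II-1×II-2: aa|Aa
A/III-2 aff II-1×II-2: Aa
A/III-3 un II-1×II-2: aa
⇒ A over [I-1,I-2,II-1,II-2,II-3,III-1,III-2,III-3]: 2 consistent
M/I-1 aff ·: Mm|MM
M/I-2 aff ·: Mm|MM
M/II-1 aff I-1×I-2: Mm|MM
M/II-2 aff ·: Mm|MM
M/II-3 aff I-1×I-2: Mm|MM
M/III-1 aff II-1×II-2: Mm|MM
M/III-2 aff II-1×II-2: Mm|MM
M/III-3 aff II-1×II-2: Mm|MM
⇒ M over [I-1,I-2,II-1,II-2,II-3,III-1,III-2,III-3]: 159 consistent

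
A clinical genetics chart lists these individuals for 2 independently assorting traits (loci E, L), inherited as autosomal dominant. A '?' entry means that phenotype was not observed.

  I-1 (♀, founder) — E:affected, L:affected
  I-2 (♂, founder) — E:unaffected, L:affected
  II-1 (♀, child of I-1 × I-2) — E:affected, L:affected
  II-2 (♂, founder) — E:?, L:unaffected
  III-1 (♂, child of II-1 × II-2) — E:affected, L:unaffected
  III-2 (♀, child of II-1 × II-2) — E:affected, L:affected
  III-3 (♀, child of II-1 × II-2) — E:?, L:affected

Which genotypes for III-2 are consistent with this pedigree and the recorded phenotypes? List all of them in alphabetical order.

E/I-1 aff ·: Ee|EE
E/I-2 un ·: ee
E/II-1 aff I-1×I-2: Ee
E/II-2 ? ·: ee|Ee|EE
E/III-1 aff II-1×II-2: Ee|EE
E/III-2 aff II-1×II-2: Ee|EE
E/III-3 ? II-1×II-2: ee|Ee|EE
⇒ E over [I-1,I-2,II-1,II-2,III-1,III-2,III-3]: 44 consistent
L/I-1 aff ·: Ll|LL
L/I-2 aff ·: Ll|LL
L/II-1 aff I-1×I-2: Ll
L/II-2 un ·: ll
L/III-1 un II-1×II-2: ll
L/III-2 aff II-1×II-2: Ll
L/III-3 aff II-1×II-2: Ll
⇒ L over [I-1,I-2,II-1,II-2,III-1,III-2,III-3]: 3 consistent

III-2 ∈ {EE Ll, Ee Ll}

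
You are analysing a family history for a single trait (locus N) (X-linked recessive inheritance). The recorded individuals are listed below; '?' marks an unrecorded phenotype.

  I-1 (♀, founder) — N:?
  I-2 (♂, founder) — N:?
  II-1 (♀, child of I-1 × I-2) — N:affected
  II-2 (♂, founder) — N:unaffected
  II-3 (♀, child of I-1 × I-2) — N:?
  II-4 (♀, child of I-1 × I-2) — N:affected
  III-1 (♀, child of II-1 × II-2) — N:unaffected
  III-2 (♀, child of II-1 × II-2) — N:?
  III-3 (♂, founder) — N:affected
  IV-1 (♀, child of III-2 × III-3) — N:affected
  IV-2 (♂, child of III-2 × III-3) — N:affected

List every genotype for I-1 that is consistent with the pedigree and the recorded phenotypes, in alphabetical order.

N/I-1 ? ·: X^NX^n|X^nX^n
N/I-2 ? ·: X^nY
N/II-1 aff I-1×I-2: X^nX^n
N/II-2 un ·: X^NY
N/II-3 ? I-1×I-2: X^NX^n|X^nX^n
N/II-4 aff I-1×I-2: X^nX^n
N/III-1 un II-1×II-2: X^NX^n
N/III-2 ? II-1×II-2: X^NX^n
N/III-3 aff ·: X^nY
N/IV-1 aff III-2×III-3: X^nX^n
N/IV-2 aff III-2×III-3: X^nY
⇒ N over [I-1,I-2,II-1,II-2,II-3,II-4,III-1,III-2,III-3,IV-1,IV-2]: 3 consistent

I-1 ∈ {X^NX^n, X^nX^n}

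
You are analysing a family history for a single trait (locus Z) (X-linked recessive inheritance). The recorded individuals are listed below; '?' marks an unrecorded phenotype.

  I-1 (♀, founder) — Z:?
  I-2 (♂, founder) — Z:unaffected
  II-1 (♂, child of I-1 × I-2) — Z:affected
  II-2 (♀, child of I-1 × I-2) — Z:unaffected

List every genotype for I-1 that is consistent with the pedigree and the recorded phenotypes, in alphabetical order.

Z/I-1 ? ·: X^ZX^z|X^zX^z
Z/I-2 un ·: X^ZY
Z/II-1 aff I-1×I-2: X^zY
Z/II-2 un I-1×I-2: X^ZX^Z|X^ZX^z
⇒ Z over [I-1,I-2,II-1,II-2]: 3 consistent

I-1 ∈ {X^ZX^z, X^zX^z}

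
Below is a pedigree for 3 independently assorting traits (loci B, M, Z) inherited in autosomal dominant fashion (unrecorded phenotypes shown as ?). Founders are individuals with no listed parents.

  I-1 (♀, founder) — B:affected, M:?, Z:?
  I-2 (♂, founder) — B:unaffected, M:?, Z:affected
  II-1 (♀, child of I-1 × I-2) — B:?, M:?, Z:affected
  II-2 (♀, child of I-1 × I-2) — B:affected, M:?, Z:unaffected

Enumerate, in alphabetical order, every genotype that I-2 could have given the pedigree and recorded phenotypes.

I-2 ∈ {bb MM Zz, bb Mm Zz, bb mm Zz}

B/I-1 aff ·: Bb|BB
B/I-2 un ·: bb
B/II-1 ? I-1×I-2: bb|Bb
B/II-2 aff I-1×I-2: Bb
⇒ B over [I-1,I-2,II-1,II-2]: 3 consistent
M/I-1 ? ·: mm|Mm|MM
M/I-2 ? ·: mm|Mm|MM
M/II-1 ? I-1×I-2: mm|Mm|MM
M/II-2 ? I-1×I-2: mm|Mm|MM
⇒ M over [I-1,I-2,II-1,II-2]: 29 consistent
Z/I-1 ? ·: zz|Zz
Z/I-2 aff ·: Zz
Z/II-1 aff I-1×I-2: Zz|ZZ
Z/II-2 un I-1×I-2: zz
⇒ Z over [I-1,I-2,II-1,II-2]: 3 consistent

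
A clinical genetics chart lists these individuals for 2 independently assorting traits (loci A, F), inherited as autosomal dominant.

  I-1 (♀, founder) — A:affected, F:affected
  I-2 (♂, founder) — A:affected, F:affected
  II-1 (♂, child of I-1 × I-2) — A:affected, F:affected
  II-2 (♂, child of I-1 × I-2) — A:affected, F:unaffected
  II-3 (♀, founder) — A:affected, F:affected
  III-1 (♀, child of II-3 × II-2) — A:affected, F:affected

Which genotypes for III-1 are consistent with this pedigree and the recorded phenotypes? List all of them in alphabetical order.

A/I-1 aff ·: Aa|AA
A/I-2 aff ·: Aa|AA
A/II-1 aff I-1×I-2: Aa|AA
A/II-2 aff I-1×I-2: Aa|AA
A/II-3 aff ·: Aa|AA
A/III-1 aff II-3×II-2: Aa|AA
⇒ A over [I-1,I-2,II-1,II-2,II-3,III-1]: 45 consistent
F/I-1 aff ·: Ff
F/I-2 aff ·: Ff
F/II-1 aff I-1×I-2: Ff|FF
F/II-2 un I-1×I-2: ff
F/II-3 aff ·: Ff|FF
F/III-1 aff II-3×II-2: Ff
⇒ F over [I-1,I-2,II-1,II-2,II-3,III-1]: 4 consistent

III-1 ∈ {AA Ff, Aa Ff}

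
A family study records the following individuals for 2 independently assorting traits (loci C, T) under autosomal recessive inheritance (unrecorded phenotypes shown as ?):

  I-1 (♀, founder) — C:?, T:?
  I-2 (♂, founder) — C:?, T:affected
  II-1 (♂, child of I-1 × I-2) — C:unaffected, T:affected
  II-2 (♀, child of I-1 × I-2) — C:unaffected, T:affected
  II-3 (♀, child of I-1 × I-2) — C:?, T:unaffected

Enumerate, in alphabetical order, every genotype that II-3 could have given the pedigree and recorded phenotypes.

II-3 ∈ {CC Tt, Cc Tt, cc Tt}

C/I-1 ? ·: CC|Cc|cc
C/I-2 ? ·: CC|Cc|cc
C/II-1 un I-1×I-2: CC|Cc
C/II-2 un I-1×I-2: CC|Cc
C/II-3 ? I-1×I-2: CC|Cc|cc
⇒ C over [I-1,I-2,II-1,II-2,II-3]: 35 consistent
T/I-1 ? ·: Tt
T/I-2 aff ·: tt
T/II-1 aff I-1×I-2: tt
T/II-2 aff I-1×I-2: tt
T/II-3 un I-1×I-2: Tt
⇒ T over [I-1,I-2,II-1,II-2,II-3]: 1 consistent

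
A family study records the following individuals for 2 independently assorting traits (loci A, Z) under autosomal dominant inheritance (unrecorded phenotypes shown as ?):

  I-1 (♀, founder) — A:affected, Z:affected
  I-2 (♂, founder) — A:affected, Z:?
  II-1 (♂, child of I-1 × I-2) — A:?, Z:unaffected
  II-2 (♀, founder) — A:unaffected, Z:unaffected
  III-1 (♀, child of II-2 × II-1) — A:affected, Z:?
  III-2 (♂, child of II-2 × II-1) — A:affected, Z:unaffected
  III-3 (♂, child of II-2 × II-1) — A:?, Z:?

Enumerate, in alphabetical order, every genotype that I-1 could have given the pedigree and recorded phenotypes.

I-1 ∈ {AA Zz, Aa Zz}

A/I-1 aff ·: Aa|AA
A/I-2 aff ·: Aa|AA
A/II-1 ? I-1×I-2: Aa|AA
A/II-2 un ·: aa
A/III-1 aff II-2×II-1: Aa
A/III-2 aff II-2×II-1: Aa
A/III-3 ? II-2×II-1: aa|Aa
⇒ A over [I-1,I-2,II-1,II-2,III-1,III-2,III-3]: 10 consistent
Z/I-1 aff ·: Zz
Z/I-2 ? ·: zz|Zz
Z/II-1 un I-1×I-2: zz
Z/II-2 un ·: zz
Z/III-1 ? II-2×II-1: zz
Z/III-2 un II-2×II-1: zz
Z/III-3 ? II-2×II-1: zz
⇒ Z over [I-1,I-2,II-1,II-2,III-1,III-2,III-3]: 2 consistent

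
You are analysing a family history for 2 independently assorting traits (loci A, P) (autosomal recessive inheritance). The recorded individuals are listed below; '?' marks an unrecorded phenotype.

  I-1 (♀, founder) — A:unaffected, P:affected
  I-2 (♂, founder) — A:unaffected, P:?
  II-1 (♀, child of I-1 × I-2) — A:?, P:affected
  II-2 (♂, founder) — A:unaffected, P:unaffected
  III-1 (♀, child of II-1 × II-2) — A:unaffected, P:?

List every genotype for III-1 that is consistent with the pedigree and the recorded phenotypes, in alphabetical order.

A/I-1 un ·: AA|Aa
A/I-2 un ·: AA|Aa
A/II-1 ? I-1×I-2: AA|Aa|aa
A/II-2 un ·: AA|Aa
A/III-1 un II-1×II-2: AA|Aa
⇒ A over [I-1,I-2,II-1,II-2,III-1]: 26 consistent
P/I-1 aff ·: pp
P/I-2 ? ·: Pp|pp
P/II-1 aff I-1×I-2: pp
P/II-2 un ·: PP|Pp
P/III-1 ? II-1×II-2: Pp|pp
⇒ P over [I-1,I-2,II-1,II-2,III-1]: 6 consistent

III-1 ∈ {AA Pp, AA pp, Aa Pp, Aa pp}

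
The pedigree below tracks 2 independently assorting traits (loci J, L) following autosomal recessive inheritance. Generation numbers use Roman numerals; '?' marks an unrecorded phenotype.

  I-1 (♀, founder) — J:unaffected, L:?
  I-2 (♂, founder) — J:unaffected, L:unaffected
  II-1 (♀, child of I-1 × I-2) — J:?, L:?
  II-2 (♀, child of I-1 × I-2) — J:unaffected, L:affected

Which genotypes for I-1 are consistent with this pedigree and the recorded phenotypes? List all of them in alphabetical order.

I-1 ∈ {JJ Ll, JJ ll, Jj Ll, Jj ll}

J/I-1 un ·: JJ|Jj
J/I-2 un ·: JJ|Jj
J/II-1 ? I-1×I-2: JJ|Jj|jj
J/II-2 un I-1×I-2: JJ|Jj
⇒ J over [I-1,I-2,II-1,II-2]: 15 consistent
L/I-1 ? ·: Ll|ll
L/I-2 un ·: Ll
L/II-1 ? I-1×I-2: LL|Ll|ll
L/II-2 aff I-1×I-2: ll
⇒ L over [I-1,I-2,II-1,II-2]: 5 consistent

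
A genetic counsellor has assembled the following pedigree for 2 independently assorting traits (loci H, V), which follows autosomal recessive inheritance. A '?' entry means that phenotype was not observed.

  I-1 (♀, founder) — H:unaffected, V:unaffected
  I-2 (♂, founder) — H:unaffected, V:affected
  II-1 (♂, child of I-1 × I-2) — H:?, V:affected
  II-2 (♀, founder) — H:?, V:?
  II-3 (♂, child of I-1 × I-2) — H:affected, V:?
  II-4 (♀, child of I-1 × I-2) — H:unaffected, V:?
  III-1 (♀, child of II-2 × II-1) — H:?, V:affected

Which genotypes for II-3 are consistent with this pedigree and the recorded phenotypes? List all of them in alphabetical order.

II-3 ∈ {hh Vv, hh vv}

H/I-1 un ·: Hh
H/I-2 un ·: Hh
H/II-1 ? I-1×I-2: HH|Hh|hh
H/II-2 ? ·: HH|Hh|hh
H/II-3 aff I-1×I-2: hh
H/II-4 un I-1×I-2: HH|Hh
H/III-1 ? II-2×II-1: HH|Hh|hh
⇒ H over [I-1,I-2,II-1,II-2,II-3,II-4,III-1]: 30 consistent
V/I-1 un ·: Vv
V/I-2 aff ·: vv
V/II-1 aff I-1×I-2: vv
V/II-2 ? ·: Vv|vv
V/II-3 ? I-1×I-2: Vv|vv
V/II-4 ? I-1×I-2: Vv|vv
V/III-1 aff II-2×II-1: vv
⇒ V over [I-1,I-2,II-1,II-2,II-3,II-4,III-1]: 8 consistent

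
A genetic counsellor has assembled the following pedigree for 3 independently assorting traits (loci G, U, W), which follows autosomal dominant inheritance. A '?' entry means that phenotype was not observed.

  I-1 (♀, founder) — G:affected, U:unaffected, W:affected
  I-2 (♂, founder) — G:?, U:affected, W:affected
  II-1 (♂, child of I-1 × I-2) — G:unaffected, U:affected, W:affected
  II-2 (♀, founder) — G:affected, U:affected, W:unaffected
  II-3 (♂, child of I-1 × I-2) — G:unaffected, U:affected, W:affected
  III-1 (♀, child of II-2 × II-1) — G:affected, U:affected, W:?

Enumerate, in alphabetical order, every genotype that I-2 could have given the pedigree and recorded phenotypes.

G/I-1 aff ·: Gg
G/I-2 ? ·: gg|Gg
G/II-1 un I-1×I-2: gg
G/II-2 aff ·: Gg|GG
G/II-3 un I-1×I-2: gg
G/III-1 aff II-2×II-1: Gg
⇒ G over [I-1,I-2,II-1,II-2,II-3,III-1]: 4 consistent
U/I-1 un ·: uu
U/I-2 aff ·: Uu|UU
U/II-1 aff I-1×I-2: Uu
U/II-2 aff ·: Uu|UU
U/II-3 aff I-1×I-2: Uu
U/III-1 aff II-2×II-1: Uu|UU
⇒ U over [I-1,I-2,II-1,II-2,II-3,III-1]: 8 consistent
W/I-1 aff ·: Ww|WW
W/I-2 aff ·: Ww|WW
W/II-1 aff I-1×I-2: Ww|WW
W/II-2 un ·: ww
W/II-3 aff I-1×I-2: Ww|WW
W/III-1 ? II-2×II-1: ww|Ww
⇒ W over [I-1,I-2,II-1,II-2,II-3,III-1]: 19 consistent

I-2 ∈ {Gg UU WW, Gg UU Ww, Gg Uu WW, Gg Uu Ww, gg UU WW, gg UU Ww, gg Uu WW, gg Uu Ww}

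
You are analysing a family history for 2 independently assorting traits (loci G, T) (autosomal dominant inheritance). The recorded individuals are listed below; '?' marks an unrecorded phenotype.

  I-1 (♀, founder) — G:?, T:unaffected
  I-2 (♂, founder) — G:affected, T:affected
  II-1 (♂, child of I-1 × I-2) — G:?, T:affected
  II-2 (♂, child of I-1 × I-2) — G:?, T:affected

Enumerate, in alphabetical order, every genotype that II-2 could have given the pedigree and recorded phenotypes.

G/I-1 ? ·: gg|Gg|GG
G/I-2 aff ·: Gg|GG
G/II-1 ? I-1×I-2: gg|Gg|GG
G/II-2 ? I-1×I-2: gg|Gg|GG
⇒ G over [I-1,I-2,II-1,II-2]: 23 consistent
T/I-1 un ·: tt
T/I-2 aff ·: Tt|TT
T/II-1 aff I-1×I-2: Tt
T/II-2 aff I-1×I-2: Tt
⇒ T over [I-1,I-2,II-1,II-2]: 2 consistent

II-2 ∈ {GG Tt, Gg Tt, gg Tt}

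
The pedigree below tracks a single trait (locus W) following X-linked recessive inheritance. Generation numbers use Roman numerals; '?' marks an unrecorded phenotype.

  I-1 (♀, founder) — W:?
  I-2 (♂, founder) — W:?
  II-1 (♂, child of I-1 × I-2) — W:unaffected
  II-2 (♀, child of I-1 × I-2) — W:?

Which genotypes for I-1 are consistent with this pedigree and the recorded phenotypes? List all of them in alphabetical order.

W/I-1 ? ·: X^WX^W|X^WX^w
W/I-2 ? ·: X^WY|X^wY
W/II-1 un I-1×I-2: X^WY
W/II-2 ? I-1×I-2: X^WX^W|X^WX^w|X^wX^w
⇒ W over [I-1,I-2,II-1,II-2]: 6 consistent

I-1 ∈ {X^WX^W, X^WX^w}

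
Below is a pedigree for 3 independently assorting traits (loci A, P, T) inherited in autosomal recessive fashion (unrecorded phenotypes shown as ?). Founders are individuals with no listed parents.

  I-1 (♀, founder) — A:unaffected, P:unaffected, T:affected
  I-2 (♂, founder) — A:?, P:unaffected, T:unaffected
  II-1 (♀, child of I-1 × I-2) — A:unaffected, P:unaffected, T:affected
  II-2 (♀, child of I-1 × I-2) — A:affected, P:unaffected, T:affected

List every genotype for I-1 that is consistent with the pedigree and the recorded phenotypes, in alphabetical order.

A/I-1 un ·: Aa
A/I-2 ? ·: Aa|aa
A/II-1 un I-1×I-2: AA|Aa
A/II-2 aff I-1×I-2: aa
⇒ A over [I-1,I-2,II-1,II-2]: 3 consistent
P/I-1 un ·: PP|Pp
P/I-2 un ·: PP|Pp
P/II-1 un I-1×I-2: PP|Pp
P/II-2 un I-1×I-2: PP|Pp
⇒ P over [I-1,I-2,II-1,II-2]: 13 consistent
T/I-1 aff ·: tt
T/I-2 un ·: Tt
T/II-1 aff I-1×I-2: tt
T/II-2 aff I-1×I-2: tt
⇒ T over [I-1,I-2,II-1,II-2]: 1 consistent

I-1 ∈ {Aa PP tt, Aa Pp tt}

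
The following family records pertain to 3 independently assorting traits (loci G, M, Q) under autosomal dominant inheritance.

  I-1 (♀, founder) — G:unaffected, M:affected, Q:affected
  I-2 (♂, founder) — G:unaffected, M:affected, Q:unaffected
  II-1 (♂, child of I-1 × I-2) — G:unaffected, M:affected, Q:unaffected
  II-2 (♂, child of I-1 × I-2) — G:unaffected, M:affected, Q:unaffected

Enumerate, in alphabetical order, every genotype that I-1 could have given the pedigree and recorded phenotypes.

I-1 ∈ {gg MM Qq, gg Mm Qq}

G/I-1 un ·: gg
G/I-2 un ·: gg
G/II-1 un I-1×I-2: gg
G/II-2 un I-1×I-2: gg
⇒ G over [I-1,I-2,II-1,II-2]: 1 consistent
M/I-1 aff ·: Mm|MM
M/I-2 aff ·: Mm|MM
M/II-1 aff I-1×I-2: Mm|MM
M/II-2 aff I-1×I-2: Mm|MM
⇒ M over [I-1,I-2,II-1,II-2]: 13 consistent
Q/I-1 aff ·: Qq
Q/I-2 un ·: qq
Q/II-1 un I-1×I-2: qq
Q/II-2 un I-1×I-2: qq
⇒ Q over [I-1,I-2,II-1,II-2]: 1 consistent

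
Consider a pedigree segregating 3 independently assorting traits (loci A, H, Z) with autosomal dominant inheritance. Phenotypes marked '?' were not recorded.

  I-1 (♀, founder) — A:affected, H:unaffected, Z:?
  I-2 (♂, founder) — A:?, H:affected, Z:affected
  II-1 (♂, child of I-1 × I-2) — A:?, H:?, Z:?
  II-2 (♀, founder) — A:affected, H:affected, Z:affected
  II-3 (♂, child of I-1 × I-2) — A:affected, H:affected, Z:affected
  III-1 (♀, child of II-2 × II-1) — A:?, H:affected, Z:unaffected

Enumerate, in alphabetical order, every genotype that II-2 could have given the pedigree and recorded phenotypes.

II-2 ∈ {AA HH Zz, AA Hh Zz, Aa HH Zz, Aa Hh Zz}

A/I-1 aff ·: Aa|AA
A/I-2 ? ·: aa|Aa|AA
A/II-1 ? I-1×I-2: aa|Aa|AA
A/II-2 aff ·: Aa|AA
A/II-3 aff I-1×I-2: Aa|AA
A/III-1 ? II-2×II-1: aa|Aa|AA
⇒ A over [I-1,I-2,II-1,II-2,II-3,III-1]: 70 consistent
H/I-1 un ·: hh
H/I-2 aff ·: Hh|HH
H/II-1 ? I-1×I-2: hh|Hh
H/II-2 aff ·: Hh|HH
H/II-3 aff I-1×I-2: Hh
H/III-1 aff II-2×II-1: Hh|HH
⇒ H over [I-1,I-2,II-1,II-2,II-3,III-1]: 10 consistent
Z/I-1 ? ·: zz|Zz|ZZ
Z/I-2 aff ·: Zz|ZZ
Z/II-1 ? I-1×I-2: zz|Zz
Z/II-2 aff ·: Zz
Z/II-3 aff I-1×I-2: Zz|ZZ
Z/III-1 un II-2×II-1: zz
⇒ Z over [I-1,I-2,II-1,II-2,II-3,III-1]: 11 consistent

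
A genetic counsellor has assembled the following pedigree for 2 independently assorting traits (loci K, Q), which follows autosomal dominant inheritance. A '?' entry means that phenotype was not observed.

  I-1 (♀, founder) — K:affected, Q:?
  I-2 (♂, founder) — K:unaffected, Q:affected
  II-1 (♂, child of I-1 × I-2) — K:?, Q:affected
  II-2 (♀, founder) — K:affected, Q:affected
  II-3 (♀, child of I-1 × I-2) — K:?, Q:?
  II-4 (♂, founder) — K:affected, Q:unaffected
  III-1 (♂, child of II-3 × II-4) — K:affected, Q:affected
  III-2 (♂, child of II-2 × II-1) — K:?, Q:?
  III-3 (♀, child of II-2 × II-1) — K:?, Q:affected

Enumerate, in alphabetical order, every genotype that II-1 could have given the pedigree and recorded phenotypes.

II-1 ∈ {Kk QQ, Kk Qq, kk QQ, kk Qq}

K/I-1 aff ·: Kk|KK
K/I-2 un ·: kk
K/II-1 ? I-1×I-2: kk|Kk
K/II-2 aff ·: Kk|KK
K/II-3 ? I-1×I-2: kk|Kk
K/II-4 aff ·: Kk|KK
K/III-1 aff II-3×II-4: Kk|KK
K/III-2 ? II-2×II-1: kk|Kk|KK
K/III-3 ? II-2×II-1: kk|Kk|KK
⇒ K over [I-1,I-2,II-1,II-2,II-3,II-4,III-1,III-2,III-3]: 160 consistent
Q/I-1 ? ·: qq|Qq|QQ
Q/I-2 aff ·: Qq|QQ
Q/II-1 aff I-1×I-2: Qq|QQ
Q/II-2 aff ·: Qq|QQ
Q/II-3 ? I-1×I-2: Qq|QQ
Q/II-4 un ·: qq
Q/III-1 aff II-3×II-4: Qq
Q/III-2 ? II-2×II-1: qq|Qq|QQ
Q/III-3 aff II-2×II-1: Qq|QQ
⇒ Q over [I-1,I-2,II-1,II-2,II-3,II-4,III-1,III-2,III-3]: 115 consistent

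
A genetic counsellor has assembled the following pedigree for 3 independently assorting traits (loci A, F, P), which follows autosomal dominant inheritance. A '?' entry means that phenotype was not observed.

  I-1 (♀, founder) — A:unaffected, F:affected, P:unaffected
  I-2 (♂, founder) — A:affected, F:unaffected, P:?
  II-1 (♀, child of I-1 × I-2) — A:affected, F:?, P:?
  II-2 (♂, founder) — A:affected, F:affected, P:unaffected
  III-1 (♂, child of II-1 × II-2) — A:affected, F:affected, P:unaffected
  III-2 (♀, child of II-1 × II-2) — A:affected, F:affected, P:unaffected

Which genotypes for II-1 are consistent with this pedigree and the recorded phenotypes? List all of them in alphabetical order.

A/I-1 un ·: aa
A/I-2 aff ·: Aa|AA
A/II-1 aff I-1×I-2: Aa
A/II-2 aff ·: Aa|AA
A/III-1 aff II-1×II-2: Aa|AA
A/III-2 aff II-1×II-2: Aa|AA
⇒ A over [I-1,I-2,II-1,II-2,III-1,III-2]: 16 consistent
F/I-1 aff ·: Ff|FF
F/I-2 un ·: ff
F/II-1 ? I-1×I-2: ff|Ff
F/II-2 aff ·: Ff|FF
F/III-1 aff II-1×II-2: Ff|FF
F/III-2 aff II-1×II-2: Ff|FF
⇒ F over [I-1,I-2,II-1,II-2,III-1,III-2]: 18 consistent
P/I-1 un ·: pp
P/I-2 ? ·: pp|Pp|PP
P/II-1 ? I-1×I-2: pp|Pp
P/II-2 un ·: pp
P/III-1 un II-1×II-2: pp
P/III-2 un II-1×II-2: pp
⇒ P over [I-1,I-2,II-1,II-2,III-1,III-2]: 4 consistent

II-1 ∈ {Aa Ff Pp, Aa Ff pp, Aa ff Pp, Aa ff pp}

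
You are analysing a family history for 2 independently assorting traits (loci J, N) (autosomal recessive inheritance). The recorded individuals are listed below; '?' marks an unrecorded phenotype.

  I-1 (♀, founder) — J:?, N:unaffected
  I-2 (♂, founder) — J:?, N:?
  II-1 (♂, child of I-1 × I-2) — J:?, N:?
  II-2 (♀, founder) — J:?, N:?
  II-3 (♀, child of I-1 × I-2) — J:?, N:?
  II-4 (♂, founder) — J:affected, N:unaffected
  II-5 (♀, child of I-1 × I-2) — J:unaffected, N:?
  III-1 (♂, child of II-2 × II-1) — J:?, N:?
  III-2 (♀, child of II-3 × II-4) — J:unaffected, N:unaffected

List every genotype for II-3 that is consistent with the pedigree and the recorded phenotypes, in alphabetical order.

J/I-1 ? ·: JJ|Jj|jj
J/I-2 ? ·: JJ|Jj|jj
J/II-1 ? I-1×I-2: JJ|Jj|jj
J/II-2 ? ·: JJ|Jj|jj
J/II-3 ? I-1×I-2: JJ|Jj
J/II-4 aff ·: jj
J/II-5 un I-1×I-2: JJ|Jj
J/III-1 ? II-2×II-1: JJ|Jj|jj
J/III-2 un II-3×II-4: Jj
⇒ J over [I-1,I-2,II-1,II-2,II-3,II-4,II-5,III-1,III-2]: 188 consistent
N/I-1 un ·: NN|Nn
N/I-2 ? ·: NN|Nn|nn
N/II-1 ? I-1×I-2: NN|Nn|nn
N/II-2 ? ·: NN|Nn|nn
N/II-3 ? I-1×I-2: NN|Nn|nn
N/II-4 un ·: NN|Nn
N/II-5 ? I-1×I-2: NN|Nn|nn
N/III-1 ? II-2×II-1: NN|Nn|nn
N/III-2 un II-3×II-4: NN|Nn
⇒ N over [I-1,I-2,II-1,II-2,II-3,II-4,II-5,III-1,III-2]: 885 consistent

II-3 ∈ {JJ NN, JJ Nn, JJ nn, Jj NN, Jj Nn, Jj nn}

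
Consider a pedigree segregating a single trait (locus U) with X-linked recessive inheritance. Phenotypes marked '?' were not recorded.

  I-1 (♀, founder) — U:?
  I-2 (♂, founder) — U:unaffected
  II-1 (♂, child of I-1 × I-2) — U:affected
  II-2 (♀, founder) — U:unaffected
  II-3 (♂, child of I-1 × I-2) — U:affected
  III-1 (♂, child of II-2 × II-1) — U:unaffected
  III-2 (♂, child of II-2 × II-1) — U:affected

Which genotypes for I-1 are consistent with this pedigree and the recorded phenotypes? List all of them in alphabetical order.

U/I-1 ? ·: X^UX^u|X^uX^u
U/I-2 un ·: X^UY
U/II-1 aff I-1×I-2: X^uY
U/II-2 un ·: X^UX^u
U/II-3 aff I-1×I-2: X^uY
U/III-1 un II-2×II-1: X^UY
U/III-2 aff II-2×II-1: X^uY
⇒ U over [I-1,I-2,II-1,II-2,II-3,III-1,III-2]: 2 consistent

I-1 ∈ {X^UX^u, X^uX^u}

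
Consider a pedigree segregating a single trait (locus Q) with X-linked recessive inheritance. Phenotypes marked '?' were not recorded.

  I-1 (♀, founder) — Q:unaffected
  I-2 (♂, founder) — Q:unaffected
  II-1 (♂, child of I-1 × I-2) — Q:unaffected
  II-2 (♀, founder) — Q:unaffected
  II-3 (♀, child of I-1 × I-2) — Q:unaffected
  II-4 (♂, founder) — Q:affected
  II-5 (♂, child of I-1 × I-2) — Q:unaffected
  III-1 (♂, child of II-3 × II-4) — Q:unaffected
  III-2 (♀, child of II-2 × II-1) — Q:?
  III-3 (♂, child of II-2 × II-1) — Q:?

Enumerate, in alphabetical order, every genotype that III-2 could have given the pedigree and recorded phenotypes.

Q/I-1 un ·: X^QX^Q|X^QX^q
Q/I-2 un ·: X^QY
Q/II-1 un I-1×I-2: X^QY
Q/II-2 un ·: X^QX^Q|X^QX^q
Q/II-3 un I-1×I-2: X^QX^Q|X^QX^q
Q/II-4 aff ·: X^qY
Q/II-5 un I-1×I-2: X^QY
Q/III-1 un II-3×II-4: X^QY
Q/III-2 ? II-2×II-1: X^QX^Q|X^QX^q
Q/III-3 ? II-2×II-1: X^QY|X^qY
⇒ Q over [I-1,I-2,II-1,II-2,II-3,II-4,II-5,III-1,III-2,III-3]: 15 consistent

III-2 ∈ {X^QX^Q, X^QX^q}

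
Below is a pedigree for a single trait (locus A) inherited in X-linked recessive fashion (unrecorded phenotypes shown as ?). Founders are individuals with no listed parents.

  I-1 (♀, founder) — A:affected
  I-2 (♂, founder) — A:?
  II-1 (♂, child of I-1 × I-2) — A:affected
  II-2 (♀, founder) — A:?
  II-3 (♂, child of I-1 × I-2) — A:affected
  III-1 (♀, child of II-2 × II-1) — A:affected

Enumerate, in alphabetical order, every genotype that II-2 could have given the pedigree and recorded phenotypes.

II-2 ∈ {X^AX^a, X^aX^a}

A/I-1 aff ·: X^aX^a
A/I-2 ? ·: X^AY|X^aY
A/II-1 aff I-1×I-2: X^aY
A/II-2 ? ·: X^AX^a|X^aX^a
A/II-3 aff I-1×I-2: X^aY
A/III-1 aff II-2×II-1: X^aX^a
⇒ A over [I-1,I-2,II-1,II-2,II-3,III-1]: 4 consistent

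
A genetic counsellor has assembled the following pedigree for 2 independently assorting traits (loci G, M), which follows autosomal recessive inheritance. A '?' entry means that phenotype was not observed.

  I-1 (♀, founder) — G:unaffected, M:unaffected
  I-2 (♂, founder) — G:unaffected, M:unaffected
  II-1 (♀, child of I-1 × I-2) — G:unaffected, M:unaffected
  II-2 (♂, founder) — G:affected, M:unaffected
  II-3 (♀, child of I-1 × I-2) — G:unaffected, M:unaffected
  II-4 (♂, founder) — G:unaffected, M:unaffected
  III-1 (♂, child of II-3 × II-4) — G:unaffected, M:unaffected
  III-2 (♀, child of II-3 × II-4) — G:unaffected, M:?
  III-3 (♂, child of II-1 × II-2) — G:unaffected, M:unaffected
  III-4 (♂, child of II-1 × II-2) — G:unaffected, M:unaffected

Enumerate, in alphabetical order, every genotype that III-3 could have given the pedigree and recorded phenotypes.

III-3 ∈ {Gg MM, Gg Mm}

G/I-1 un ·: GG|Gg
G/I-2 un ·: GG|Gg
G/II-1 un I-1×I-2: GG|Gg
G/II-2 aff ·: gg
G/II-3 un I-1×I-2: GG|Gg
G/II-4 un ·: GG|Gg
G/III-1 un II-3×II-4: GG|Gg
G/III-2 un II-3×II-4: GG|Gg
G/III-3 un II-1×II-2: Gg
G/III-4 un II-1×II-2: Gg
⇒ G over [I-1,I-2,II-1,II-2,II-3,II-4,III-1,III-2,III-3,III-4]: 83 consistent
M/I-1 un ·: MM|Mm
M/I-2 un ·: MM|Mm
M/II-1 un I-1×I-2: MM|Mm
M/II-2 un ·: MM|Mm
M/II-3 un I-1×I-2: MM|Mm
M/II-4 un ·: MM|Mm
M/III-1 un II-3×II-4: MM|Mm
M/III-2 ? II-3×II-4: MM|Mm|mm
M/III-3 un II-1×II-2: MM|Mm
M/III-4 un II-1×II-2: MM|Mm
⇒ M over [I-1,I-2,II-1,II-2,II-3,II-4,III-1,III-2,III-3,III-4]: 610 consistent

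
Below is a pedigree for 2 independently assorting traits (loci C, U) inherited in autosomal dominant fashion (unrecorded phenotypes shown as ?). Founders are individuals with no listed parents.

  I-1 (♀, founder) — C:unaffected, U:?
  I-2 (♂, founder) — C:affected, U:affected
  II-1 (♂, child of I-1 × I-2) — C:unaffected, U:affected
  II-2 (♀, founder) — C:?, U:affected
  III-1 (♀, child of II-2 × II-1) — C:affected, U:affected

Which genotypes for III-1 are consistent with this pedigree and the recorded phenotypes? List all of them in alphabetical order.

C/I-1 un ·: cc
C/I-2 aff ·: Cc
C/II-1 un I-1×I-2: cc
C/II-2 ? ·: Cc|CC
C/III-1 aff II-2×II-1: Cc
⇒ C over [I-1,I-2,II-1,II-2,III-1]: 2 consistent
U/I-1 ? ·: uu|Uu|UU
U/I-2 aff ·: Uu|UU
U/II-1 aff I-1×I-2: Uu|UU
U/II-2 aff ·: Uu|UU
U/III-1 aff II-2×II-1: Uu|UU
⇒ U over [I-1,I-2,II-1,II-2,III-1]: 32 consistent

III-1 ∈ {Cc UU, Cc Uu}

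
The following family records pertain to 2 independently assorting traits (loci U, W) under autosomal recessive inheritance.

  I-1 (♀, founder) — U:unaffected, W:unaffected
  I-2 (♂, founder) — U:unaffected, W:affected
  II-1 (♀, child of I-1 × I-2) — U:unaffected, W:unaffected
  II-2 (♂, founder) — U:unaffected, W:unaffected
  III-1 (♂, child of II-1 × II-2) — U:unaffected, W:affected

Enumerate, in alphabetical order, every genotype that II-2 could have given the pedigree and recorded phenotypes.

II-2 ∈ {UU Ww, Uu Ww}

U/I-1 un ·: UU|Uu
U/I-2 un ·: UU|Uu
U/II-1 un I-1×I-2: UU|Uu
U/II-2 un ·: UU|Uu
U/III-1 un II-1×II-2: UU|Uu
⇒ U over [I-1,I-2,II-1,II-2,III-1]: 24 consistent
W/I-1 un ·: WW|Ww
W/I-2 aff ·: ww
W/II-1 un I-1×I-2: Ww
W/II-2 un ·: Ww
W/III-1 aff II-1×II-2: ww
⇒ W over [I-1,I-2,II-1,II-2,III-1]: 2 consistent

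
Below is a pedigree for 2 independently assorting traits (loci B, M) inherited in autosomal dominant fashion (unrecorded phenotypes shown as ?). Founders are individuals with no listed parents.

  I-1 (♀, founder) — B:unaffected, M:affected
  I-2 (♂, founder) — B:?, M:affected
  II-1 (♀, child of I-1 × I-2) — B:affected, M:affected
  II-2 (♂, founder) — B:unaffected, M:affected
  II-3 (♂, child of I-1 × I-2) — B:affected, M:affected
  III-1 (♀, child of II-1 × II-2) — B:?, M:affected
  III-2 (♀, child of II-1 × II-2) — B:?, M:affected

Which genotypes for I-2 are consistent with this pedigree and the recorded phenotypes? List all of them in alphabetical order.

I-2 ∈ {BB MM, BB Mm, Bb MM, Bb Mm}

B/I-1 un ·: bb
B/I-2 ? ·: Bb|BB
B/II-1 aff I-1×I-2: Bb
B/II-2 un ·: bb
B/II-3 aff I-1×I-2: Bb
B/III-1 ? II-1×II-2: bb|Bb
B/III-2 ? II-1×II-2: bb|Bb
⇒ B over [I-1,I-2,II-1,II-2,II-3,III-1,III-2]: 8 consistent
M/I-1 aff ·: Mm|MM
M/I-2 aff ·: Mm|MM
M/II-1 aff I-1×I-2: Mm|MM
M/II-2 aff ·: Mm|MM
M/II-3 aff I-1×I-2: Mm|MM
M/III-1 aff II-1×II-2: Mm|MM
M/III-2 aff II-1×II-2: Mm|MM
⇒ M over [I-1,I-2,II-1,II-2,II-3,III-1,III-2]: 83 consistent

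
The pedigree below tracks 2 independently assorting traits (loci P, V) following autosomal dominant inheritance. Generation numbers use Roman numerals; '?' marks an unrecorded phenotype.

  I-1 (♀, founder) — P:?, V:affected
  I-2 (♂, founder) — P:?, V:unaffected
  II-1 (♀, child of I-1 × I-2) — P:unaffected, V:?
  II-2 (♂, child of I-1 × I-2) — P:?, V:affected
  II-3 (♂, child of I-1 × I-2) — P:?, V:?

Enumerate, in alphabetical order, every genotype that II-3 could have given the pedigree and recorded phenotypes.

II-3 ∈ {PP Vv, PP vv, Pp Vv, Pp vv, pp Vv, pp vv}

P/I-1 ? ·: pp|Pp
P/I-2 ? ·: pp|Pp
P/II-1 un I-1×I-2: pp
P/II-2 ? I-1×I-2: pp|Pp|PP
P/II-3 ? I-1×I-2: pp|Pp|PP
⇒ P over [I-1,I-2,II-1,II-2,II-3]: 18 consistent
V/I-1 aff ·: Vv|VV
V/I-2 un ·: vv
V/II-1 ? I-1×I-2: vv|Vv
V/II-2 aff I-1×I-2: Vv
V/II-3 ? I-1×I-2: vv|Vv
⇒ V over [I-1,I-2,II-1,II-2,II-3]: 5 consistent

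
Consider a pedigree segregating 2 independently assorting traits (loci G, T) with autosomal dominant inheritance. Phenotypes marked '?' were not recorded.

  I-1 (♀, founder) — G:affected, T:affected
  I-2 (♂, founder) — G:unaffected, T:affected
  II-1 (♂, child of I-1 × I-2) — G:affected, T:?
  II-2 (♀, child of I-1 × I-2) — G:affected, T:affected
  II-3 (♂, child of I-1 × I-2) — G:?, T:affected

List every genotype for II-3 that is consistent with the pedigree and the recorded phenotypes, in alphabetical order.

G/I-1 aff ·: Gg|GG
G/I-2 un ·: gg
G/II-1 aff I-1×I-2: Gg
G/II-2 aff I-1×I-2: Gg
G/II-3 ? I-1×I-2: gg|Gg
⇒ G over [I-1,I-2,II-1,II-2,II-3]: 3 consistent
T/I-1 aff ·: Tt|TT
T/I-2 aff ·: Tt|TT
T/II-1 ? I-1×I-2: tt|Tt|TT
T/II-2 aff I-1×I-2: Tt|TT
T/II-3 aff I-1×I-2: Tt|TT
⇒ T over [I-1,I-2,II-1,II-2,II-3]: 29 consistent

II-3 ∈ {Gg TT, Gg Tt, gg TT, gg Tt}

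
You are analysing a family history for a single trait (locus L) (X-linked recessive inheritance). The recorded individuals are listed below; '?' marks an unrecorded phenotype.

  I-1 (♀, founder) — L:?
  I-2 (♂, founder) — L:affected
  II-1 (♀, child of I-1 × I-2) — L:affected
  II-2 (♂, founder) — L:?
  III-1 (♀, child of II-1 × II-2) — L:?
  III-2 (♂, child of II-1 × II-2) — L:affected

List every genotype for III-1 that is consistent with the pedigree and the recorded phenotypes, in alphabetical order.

III-1 ∈ {X^LX^l, X^lX^l}

L/I-1 ? ·: X^LX^l|X^lX^l
L/I-2 aff ·: X^lY
L/II-1 aff I-1×I-2: X^lX^l
L/II-2 ? ·: X^LY|X^lY
L/III-1 ? II-1×II-2: X^LX^l|X^lX^l
L/III-2 aff II-1×II-2: X^lY
⇒ L over [I-1,I-2,II-1,II-2,III-1,III-2]: 4 consistent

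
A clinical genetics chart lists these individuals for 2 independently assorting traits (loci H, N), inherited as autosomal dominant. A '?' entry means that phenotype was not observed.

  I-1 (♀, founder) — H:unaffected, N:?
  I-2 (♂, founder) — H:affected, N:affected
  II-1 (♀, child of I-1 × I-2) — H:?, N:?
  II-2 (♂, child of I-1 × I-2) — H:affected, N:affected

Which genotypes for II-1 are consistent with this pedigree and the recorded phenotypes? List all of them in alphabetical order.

H/I-1 un ·: hh
H/I-2 aff ·: Hh|HH
H/II-1 ? I-1×I-2: hh|Hh
H/II-2 aff I-1×I-2: Hh
⇒ H over [I-1,I-2,II-1,II-2]: 3 consistent
N/I-1 ? ·: nn|Nn|NN
N/I-2 aff ·: Nn|NN
N/II-1 ? I-1×I-2: nn|Nn|NN
N/II-2 aff I-1×I-2: Nn|NN
⇒ N over [I-1,I-2,II-1,II-2]: 18 consistent

II-1 ∈ {Hh NN, Hh Nn, Hh nn, hh NN, hh Nn, hh nn}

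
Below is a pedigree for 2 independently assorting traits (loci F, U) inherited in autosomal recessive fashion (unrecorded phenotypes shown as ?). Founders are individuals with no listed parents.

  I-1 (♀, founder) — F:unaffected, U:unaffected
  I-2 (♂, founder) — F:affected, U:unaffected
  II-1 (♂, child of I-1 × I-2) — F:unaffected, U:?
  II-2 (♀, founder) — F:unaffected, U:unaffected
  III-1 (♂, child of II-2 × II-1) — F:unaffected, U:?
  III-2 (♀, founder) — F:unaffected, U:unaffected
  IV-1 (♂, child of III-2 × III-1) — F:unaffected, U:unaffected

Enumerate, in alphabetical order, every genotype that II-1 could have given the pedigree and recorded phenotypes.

II-1 ∈ {Ff UU, Ff Uu, Ff uu}

F/I-1 un ·: FF|Ff
F/I-2 aff ·: ff
F/II-1 un I-1×I-2: Ff
F/II-2 un ·: FF|Ff
F/III-1 un II-2×II-1: FF|Ff
F/III-2 un ·: FF|Ff
F/IV-1 un III-2×III-1: FF|Ff
⇒ F over [I-1,I-2,II-1,II-2,III-1,III-2,IV-1]: 28 consistent
U/I-1 un ·: UU|Uu
U/I-2 un ·: UU|Uu
U/II-1 ? I-1×I-2: UU|Uu|uu
U/II-2 un ·: UU|Uu
U/III-1 ? II-2×II-1: UU|Uu|uu
U/III-2 un ·: UU|Uu
U/IV-1 un III-2×III-1: UU|Uu
⇒ U over [I-1,I-2,II-1,II-2,III-1,III-2,IV-1]: 98 consistent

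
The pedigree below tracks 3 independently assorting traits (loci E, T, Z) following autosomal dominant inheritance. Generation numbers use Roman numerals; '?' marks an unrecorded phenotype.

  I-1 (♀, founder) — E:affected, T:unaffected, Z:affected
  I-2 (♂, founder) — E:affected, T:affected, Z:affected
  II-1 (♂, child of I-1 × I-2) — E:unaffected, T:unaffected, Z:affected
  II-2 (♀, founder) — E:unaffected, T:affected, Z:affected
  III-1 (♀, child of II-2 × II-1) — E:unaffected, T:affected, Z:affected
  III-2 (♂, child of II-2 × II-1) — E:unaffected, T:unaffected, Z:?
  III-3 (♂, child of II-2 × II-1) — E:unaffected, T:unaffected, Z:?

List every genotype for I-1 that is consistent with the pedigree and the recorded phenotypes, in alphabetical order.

E/I-1 aff ·: Ee
E/I-2 aff ·: Ee
E/II-1 un I-1×I-2: ee
E/II-2 un ·: ee
E/III-1 un II-2×II-1: ee
E/III-2 un II-2×II-1: ee
E/III-3 un II-2×II-1: ee
⇒ E over [I-1,I-2,II-1,II-2,III-1,III-2,III-3]: 1 consistent
T/I-1 un ·: tt
T/I-2 aff ·: Tt
T/II-1 un I-1×I-2: tt
T/II-2 aff ·: Tt
T/III-1 aff II-2×II-1: Tt
T/III-2 un II-2×II-1: tt
T/III-3 un II-2×II-1: tt
⇒ T over [I-1,I-2,II-1,II-2,III-1,III-2,III-3]: 1 consistent
Z/I-1 aff ·: Zz|ZZ
Z/I-2 aff ·: Zz|ZZ
Z/II-1 aff I-1×I-2: Zz|ZZ
Z/II-2 aff ·: Zz|ZZ
Z/III-1 aff II-2×II-1: Zz|ZZ
Z/III-2 ? II-2×II-1: zz|Zz|ZZ
Z/III-3 ? II-2×II-1: zz|Zz|ZZ
⇒ Z over [I-1,I-2,II-1,II-2,III-1,III-2,III-3]: 114 consistent

I-1 ∈ {Ee tt ZZ, Ee tt Zz}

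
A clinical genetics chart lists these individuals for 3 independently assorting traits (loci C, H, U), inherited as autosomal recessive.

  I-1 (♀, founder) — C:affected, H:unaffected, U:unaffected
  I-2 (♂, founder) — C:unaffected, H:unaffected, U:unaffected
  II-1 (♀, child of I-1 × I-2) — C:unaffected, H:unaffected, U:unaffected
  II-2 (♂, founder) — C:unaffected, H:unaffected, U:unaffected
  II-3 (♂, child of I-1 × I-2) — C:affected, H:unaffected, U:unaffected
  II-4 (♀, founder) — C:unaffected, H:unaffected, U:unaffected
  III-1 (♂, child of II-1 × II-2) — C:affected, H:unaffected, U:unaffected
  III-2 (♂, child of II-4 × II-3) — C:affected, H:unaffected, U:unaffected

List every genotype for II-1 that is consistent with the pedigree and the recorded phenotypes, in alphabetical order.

II-1 ∈ {Cc HH UU, Cc HH Uu, Cc Hh UU, Cc Hh Uu}

C/I-1 aff ·: cc
C/I-2 un ·: Cc
C/II-1 un I-1×I-2: Cc
C/II-2 un ·: Cc
C/II-3 aff I-1×I-2: cc
C/II-4 un ·: Cc
C/III-1 aff II-1×II-2: cc
C/III-2 aff II-4×II-3: cc
⇒ C over [I-1,I-2,II-1,II-2,II-3,II-4,III-1,III-2]: 1 consistent
H/I-1 un ·: HH|Hh
H/I-2 un ·: HH|Hh
H/II-1 un I-1×I-2: HH|Hh
H/II-2 un ·: HH|Hh
H/II-3 un I-1×I-2: HH|Hh
H/II-4 un ·: HH|Hh
H/III-1 un II-1×II-2: HH|Hh
H/III-2 un II-4×II-3: HH|Hh
⇒ H over [I-1,I-2,II-1,II-2,II-3,II-4,III-1,III-2]: 156 consistent
U/I-1 un ·: UU|Uu
U/I-2 un ·: UU|Uu
U/II-1 un I-1×I-2: UU|Uu
U/II-2 un ·: UU|Uu
U/II-3 un I-1×I-2: UU|Uu
U/II-4 un ·: UU|Uu
U/III-1 un II-1×II-2: UU|Uu
U/III-2 un II-4×II-3: UU|Uu
⇒ U over [I-1,I-2,II-1,II-2,II-3,II-4,III-1,III-2]: 156 consistent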